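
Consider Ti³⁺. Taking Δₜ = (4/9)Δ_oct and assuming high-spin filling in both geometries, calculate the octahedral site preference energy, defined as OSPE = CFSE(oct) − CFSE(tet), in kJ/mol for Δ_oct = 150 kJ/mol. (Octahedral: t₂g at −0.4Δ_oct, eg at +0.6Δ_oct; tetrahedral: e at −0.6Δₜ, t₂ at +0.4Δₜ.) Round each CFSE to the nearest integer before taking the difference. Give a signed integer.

-20

Ti is in group 4, so Ti³⁺ is d¹ (4 − 3 = 1).
In an octahedral site d¹ (HS) is t2g^1 e_g^0, giving CFSE(oct) = -0.4Δ_oct = -60 kJ/mol.
Tetrahedral e^1 t2^0 gives -0.6Δₜ = -0.6 × (4/9) × 150 = -40 kJ/mol.
OSPE = -60 − (-40) = -20 kJ/mol.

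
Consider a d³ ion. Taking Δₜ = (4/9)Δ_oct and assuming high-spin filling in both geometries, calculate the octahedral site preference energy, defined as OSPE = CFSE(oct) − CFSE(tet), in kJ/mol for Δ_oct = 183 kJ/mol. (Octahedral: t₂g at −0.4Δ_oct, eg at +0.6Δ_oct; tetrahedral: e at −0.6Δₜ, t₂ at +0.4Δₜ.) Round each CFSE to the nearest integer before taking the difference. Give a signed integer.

-155

In an octahedral site d³ (HS) is t₂g³ eg⁰, giving CFSE(oct) = -1.2Δ_oct = -220 kJ/mol.
In a tetrahedral site the filling is e² t₂¹: CFSE(tet) = -0.8Δₜ = -0.8 × (4/9)(183) = -65 kJ/mol.
OSPE = -220 − (-65) = -155 kJ/mol.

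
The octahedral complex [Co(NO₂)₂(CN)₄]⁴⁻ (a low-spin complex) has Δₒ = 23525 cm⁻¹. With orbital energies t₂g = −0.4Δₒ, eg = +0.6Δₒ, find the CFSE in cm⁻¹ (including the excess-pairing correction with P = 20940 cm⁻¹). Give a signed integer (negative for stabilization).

-21405

Ligand charges: 2×(-1) from NO₂⁻ and 4×(-1) from CN⁻ sum to -6; with overall charge -4, Co is +2.
Co sits in group 9; removing 2 electrons leaves Co²⁺ with 9 − 2 = 7 d electrons.
The d⁷ electrons fill as t₂g⁶ eg¹.
The orbital stabilization is -1.8Δₒ = -1.8 × 23525 = -42345 cm⁻¹.
High-spin d⁷ would be t₂g⁵ eg² with 2 pairs; low-spin has 3, so 1 excess pair costs +1P = +20940 cm⁻¹.
Combining: -42345 + 20940 = -21405 cm⁻¹.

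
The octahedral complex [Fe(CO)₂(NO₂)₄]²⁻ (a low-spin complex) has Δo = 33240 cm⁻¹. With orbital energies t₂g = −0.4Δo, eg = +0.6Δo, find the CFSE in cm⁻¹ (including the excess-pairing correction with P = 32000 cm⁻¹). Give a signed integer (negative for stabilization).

Ligand charges: 2×(+0) from CO and 4×(-1) from NO₂⁻ sum to -4; with overall charge -2, Fe is +2.
Fe²⁺: group 8, so d-count = 8 − 2 = 6.
Configuration: t₂g⁶ eg⁰.
Orbital CFSE = 6(-0.4) + 0(0.6) = -2.4Δo = -2.4 × 33240 = -79776 cm⁻¹.
Pairing penalty: 3 pairs vs 1 in the high-spin reference → 2 extra × P = 64000 cm⁻¹.
Combining: -79776 + 64000 = -15776 cm⁻¹.

-15776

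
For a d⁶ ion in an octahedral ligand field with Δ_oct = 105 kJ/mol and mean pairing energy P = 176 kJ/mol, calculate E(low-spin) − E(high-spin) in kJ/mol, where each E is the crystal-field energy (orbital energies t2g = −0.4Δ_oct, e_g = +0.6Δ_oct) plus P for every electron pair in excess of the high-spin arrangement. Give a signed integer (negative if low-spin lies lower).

142

High-spin d⁶ fills as t2g^4 e_g^2 with CFSE 4(−0.4) + 2(+0.6) = -0.4Δ_oct = -42 kJ/mol.
Low-spin: t2g^6 e_g^0, orbital CFSE = -2.4Δ_oct = -252 kJ/mol; plus 2 excess pairs × P = +352 kJ/mol; total 100 kJ/mol.
Thus E(LS) − E(HS) = 142 kJ/mol.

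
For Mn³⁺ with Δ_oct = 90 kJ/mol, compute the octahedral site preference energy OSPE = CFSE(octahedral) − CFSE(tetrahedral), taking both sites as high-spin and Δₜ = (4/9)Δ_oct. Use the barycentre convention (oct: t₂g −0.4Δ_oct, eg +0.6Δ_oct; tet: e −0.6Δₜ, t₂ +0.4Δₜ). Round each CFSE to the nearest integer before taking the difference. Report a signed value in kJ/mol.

-38

Group 7 minus oxidation state +3 gives a d⁴ configuration for Mn³⁺.
In an octahedral site d⁴ (HS) is t2g^3 e_g^1, giving CFSE(oct) = -0.6Δ_oct = -54 kJ/mol.
In a tetrahedral site the filling is e^2 t2^2: CFSE(tet) = -0.4Δₜ = -0.4 × (4/9)(90) = -16 kJ/mol.
OSPE = CFSE(oct) − CFSE(tet) = -54 − (-16) = -38 kJ/mol.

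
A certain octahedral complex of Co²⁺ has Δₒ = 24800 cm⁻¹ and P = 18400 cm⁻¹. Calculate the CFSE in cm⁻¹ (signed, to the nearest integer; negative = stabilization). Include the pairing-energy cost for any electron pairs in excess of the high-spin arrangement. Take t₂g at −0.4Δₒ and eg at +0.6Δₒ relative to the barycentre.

-26240

Co is in group 9, so Co²⁺ is d⁷ (9 − 2 = 7).
With Δₒ > P the complex is low-spin.
Configuration: t₂g⁶ eg¹.
Orbital CFSE = -1.8Δₒ = -1.8 × 24800 = -44640 cm⁻¹.
Excess pairs vs high-spin: 3 − 2 = 1; pairing cost = +18400 cm⁻¹.
Net CFSE = -44640 + 18400 = -26240 cm⁻¹.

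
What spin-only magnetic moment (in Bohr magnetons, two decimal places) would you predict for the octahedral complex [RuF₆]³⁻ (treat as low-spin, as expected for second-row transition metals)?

Each F⁻ contributes -1; 6 × (-1) = -6. With overall charge -3, Ru is in the +3 oxidation state.
Ru sits in group 8; removing 3 electrons leaves Ru³⁺ with 8 − 3 = 5 d electrons.
Configuration: t2g^5 e_g^0 → 1 unpaired electron.
μ(spin-only) = √[1(1+2)] = √3 ≈ 1.73 Bohr magnetons.

1.73 Bohr magnetons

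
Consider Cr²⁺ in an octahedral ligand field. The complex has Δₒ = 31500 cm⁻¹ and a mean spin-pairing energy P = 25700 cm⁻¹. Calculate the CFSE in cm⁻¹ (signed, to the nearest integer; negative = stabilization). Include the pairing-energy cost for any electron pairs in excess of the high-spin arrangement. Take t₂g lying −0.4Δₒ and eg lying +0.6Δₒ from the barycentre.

-24700

Group 6 minus oxidation state +2 gives a d⁴ configuration for Cr²⁺.
With Δₒ > P the complex is low-spin.
Configuration: t₂g⁴ eg⁰.
Orbital CFSE = -1.6Δₒ = -1.6 × 31500 = -50400 cm⁻¹.
Excess pairs vs high-spin: 1 − 0 = 1; pairing cost = +25700 cm⁻¹.
Net CFSE = -50400 + 25700 = -24700 cm⁻¹.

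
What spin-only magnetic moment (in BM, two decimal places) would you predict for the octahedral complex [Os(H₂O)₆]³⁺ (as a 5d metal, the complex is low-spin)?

1.73 BM

H₂O is neutral, so the +3 overall charge sits on Os: oxidation state +3.
Os sits in group 8; removing 3 electrons leaves Os³⁺ with 8 − 3 = 5 d electrons.
Configuration: t₂g⁵ eg⁰ → 1 unpaired electron.
μ(spin-only) = √[1(1+2)] = √3 ≈ 1.73 BM.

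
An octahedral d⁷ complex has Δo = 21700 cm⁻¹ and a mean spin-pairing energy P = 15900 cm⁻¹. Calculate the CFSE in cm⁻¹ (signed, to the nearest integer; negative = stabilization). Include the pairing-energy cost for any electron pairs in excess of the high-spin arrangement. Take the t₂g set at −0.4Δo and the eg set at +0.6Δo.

-23160

Since Δo = 21700 cm⁻¹ > P = 15900 cm⁻¹, the complex adopts the low-spin configuration.
Configuration: t₂g⁶ eg¹.
Orbital CFSE = -1.8Δo = -1.8 × 21700 = -39060 cm⁻¹.
Excess pairs vs high-spin: 3 − 2 = 1; pairing cost = +15900 cm⁻¹.
Net CFSE = -39060 + 15900 = -23160 cm⁻¹.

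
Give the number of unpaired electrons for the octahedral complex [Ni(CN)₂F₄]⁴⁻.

2

Ligand charges: 2×(-1) from CN⁻ and 4×(-1) from F⁻ sum to -6; with overall charge -4, Ni is +2.
Ni sits in group 10; removing 2 electrons leaves Ni²⁺ with 10 − 2 = 8 d electrons.
Configuration: t₂g⁶ eg², giving 2 unpaired electrons.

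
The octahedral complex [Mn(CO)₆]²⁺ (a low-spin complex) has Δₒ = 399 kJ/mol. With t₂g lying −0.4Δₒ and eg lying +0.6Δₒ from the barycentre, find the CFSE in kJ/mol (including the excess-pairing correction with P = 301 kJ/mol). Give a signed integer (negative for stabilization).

-196

CO is neutral, so the +2 overall charge sits on Mn: oxidation state +2.
Mn sits in group 7; removing 2 electrons leaves Mn²⁺ with 7 − 2 = 5 d electrons.
The d⁵ electrons fill as t₂g⁵ eg⁰.
The orbital stabilization is -2.0Δₒ = -2.0 × 399 = -798 kJ/mol.
High-spin d⁵ would be t₂g³ eg² with 0 pairs; low-spin has 2, so 2 excess pairs cost +2P = +602 kJ/mol.
Overall CFSE = -798 + 602 = -196 kJ/mol.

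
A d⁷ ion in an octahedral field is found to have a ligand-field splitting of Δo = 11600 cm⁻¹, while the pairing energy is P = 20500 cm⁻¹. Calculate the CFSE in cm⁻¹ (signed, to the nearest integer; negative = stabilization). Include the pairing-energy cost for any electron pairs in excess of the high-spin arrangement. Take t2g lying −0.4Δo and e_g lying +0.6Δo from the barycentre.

Since Δo = 11600 cm⁻¹ < P = 20500 cm⁻¹, the complex adopts the high-spin configuration.
Configuration: t2g^5 e_g^2.
Orbital CFSE = -0.8Δo = -0.8 × 11600 = -9280 cm⁻¹.
High-spin has no excess pairs, so no pairing correction applies.

-9280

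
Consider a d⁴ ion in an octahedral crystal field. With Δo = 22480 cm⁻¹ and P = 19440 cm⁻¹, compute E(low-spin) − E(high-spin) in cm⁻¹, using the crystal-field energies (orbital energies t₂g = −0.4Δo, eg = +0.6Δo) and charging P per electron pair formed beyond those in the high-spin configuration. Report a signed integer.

-3040

In the high-spin limit (t₂g³ eg¹) the orbital term is -0.6Δo = -13488 cm⁻¹, with no excess pairing.
Low-spin: t₂g⁴ eg⁰, orbital CFSE = -1.6Δo = -35968 cm⁻¹; plus 1 excess pair × P = +19440 cm⁻¹; total -16528 cm⁻¹.
The difference is -16528 − (-13488) = -3040 cm⁻¹, so low-spin lies lower.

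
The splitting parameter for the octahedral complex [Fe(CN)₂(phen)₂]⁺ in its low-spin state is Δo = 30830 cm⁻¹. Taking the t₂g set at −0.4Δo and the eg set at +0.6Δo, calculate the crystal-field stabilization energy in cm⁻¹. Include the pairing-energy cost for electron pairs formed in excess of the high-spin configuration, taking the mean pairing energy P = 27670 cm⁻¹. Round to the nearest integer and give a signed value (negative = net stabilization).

Ligand charges: 2×(-1) from CN⁻ and 2×(+0) from phen sum to -2; with overall charge +1, Fe is +3.
Fe sits in group 8; removing 3 electrons leaves Fe³⁺ with 8 − 3 = 5 d electrons.
Configuration: t₂g⁵ eg⁰.
CFSE(orbital) = 5×(-0.4Δo) + 0×(0.6Δo) = -2.0Δo; with Δo = 30830 cm⁻¹ that is -61660 cm⁻¹.
Pairing penalty: 2 pairs vs 0 in the high-spin reference → 2 extra × P = 55340 cm⁻¹.
Net CFSE = -61660 + 55340 = -6320 cm⁻¹.

-6320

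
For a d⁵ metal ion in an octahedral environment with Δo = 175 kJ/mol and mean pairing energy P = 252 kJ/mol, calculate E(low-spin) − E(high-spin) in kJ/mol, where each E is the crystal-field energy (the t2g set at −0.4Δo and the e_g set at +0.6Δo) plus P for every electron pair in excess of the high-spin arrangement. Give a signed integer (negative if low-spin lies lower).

High-spin: t2g^3 e_g^2, CFSE = 0.0Δo = 0 kJ/mol.
Low-spin: t2g^5 e_g^0, orbital CFSE = -2.0Δo = -350 kJ/mol; plus 2 excess pairs × P = +504 kJ/mol; total 154 kJ/mol.
The difference is 154 − (0) = 154 kJ/mol, so high-spin lies lower.

154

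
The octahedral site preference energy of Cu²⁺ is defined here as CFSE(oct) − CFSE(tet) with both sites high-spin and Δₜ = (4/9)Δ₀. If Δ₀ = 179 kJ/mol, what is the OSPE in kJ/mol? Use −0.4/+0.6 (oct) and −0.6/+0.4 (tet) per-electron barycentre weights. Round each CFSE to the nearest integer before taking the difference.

-75

Group 11 minus oxidation state +2 gives a d⁹ configuration for Cu²⁺.
Octahedral high-spin t₂g⁶ eg³: CFSE = -0.6 × 179 = -107 kJ/mol.
Tetrahedral: e⁴ t₂⁵, CFSE = 4(−0.6) + 5(+0.4) = -0.4Δₜ = -0.4 × (4/9) × 179 = -32 kJ/mol.
OSPE = -107 − (-32) = -75 kJ/mol.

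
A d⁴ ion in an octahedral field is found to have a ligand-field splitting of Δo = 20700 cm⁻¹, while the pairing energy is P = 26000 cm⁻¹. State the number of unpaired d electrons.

With Δo < P the complex is high-spin.
That gives t₂g³ eg¹.
Unpaired electrons: 4.

4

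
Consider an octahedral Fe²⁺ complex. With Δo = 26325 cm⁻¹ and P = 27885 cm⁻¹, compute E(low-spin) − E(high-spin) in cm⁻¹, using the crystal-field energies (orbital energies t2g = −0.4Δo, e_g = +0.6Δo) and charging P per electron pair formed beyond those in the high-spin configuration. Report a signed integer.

Fe²⁺: group 8, so d-count = 8 − 2 = 6.
High-spin: t2g^4 e_g^2, CFSE = -0.4Δo = -10530 cm⁻¹.
Low-spin t2g^6 e_g^0 gives -2.4Δo = -63180 cm⁻¹, but forming 2 extra pairs costs 2P = 55770 cm⁻¹, so E(LS) = -63180 + 55770 = -7410 cm⁻¹.
Thus E(LS) − E(HS) = 3120 cm⁻¹.

3120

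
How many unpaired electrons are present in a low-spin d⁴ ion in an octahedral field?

Configuration: t2g^4 e_g^0, giving 2 unpaired electrons.

2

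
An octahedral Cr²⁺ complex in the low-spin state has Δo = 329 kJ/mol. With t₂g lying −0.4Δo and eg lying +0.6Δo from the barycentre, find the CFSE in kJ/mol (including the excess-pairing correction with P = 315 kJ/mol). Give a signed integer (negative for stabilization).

-211

Cr sits in group 6; removing 2 electrons leaves Cr²⁺ with 6 − 2 = 4 d electrons.
Configuration: t₂g⁴ eg⁰.
CFSE(orbital) = 4×(-0.4Δo) + 0×(0.6Δo) = -1.6Δo; with Δo = 329 kJ/mol that is -526 kJ/mol.
Relative to high-spin t₂g³ eg¹ (0 paired), the low-spin configuration has 1 additional pair, contributing +1 × 315 = +315 kJ/mol.
Net CFSE = -526 + 315 = -211 kJ/mol.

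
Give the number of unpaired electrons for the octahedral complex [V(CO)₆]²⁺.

CO is neutral, so the +2 overall charge sits on V: oxidation state +2.
V²⁺: group 5, so d-count = 5 − 2 = 3.
Configuration: t₂g³ eg⁰, giving 3 unpaired electrons.

3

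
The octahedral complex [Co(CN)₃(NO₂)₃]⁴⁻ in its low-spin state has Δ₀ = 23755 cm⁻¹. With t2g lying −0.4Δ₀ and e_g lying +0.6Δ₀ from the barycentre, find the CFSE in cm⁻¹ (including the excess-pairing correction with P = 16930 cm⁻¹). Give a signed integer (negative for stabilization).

-25829

Ligand charges: 3×(-1) from CN⁻ and 3×(-1) from NO₂⁻ sum to -6; with overall charge -4, Co is +2.
Co is in group 9, so Co²⁺ is d⁷ (9 − 2 = 7).
Electron filling gives t2g^6 e_g^1.
The orbital stabilization is -1.8Δ₀ = -1.8 × 23755 = -42759 cm⁻¹.
Pairing penalty: 3 pairs vs 2 in the high-spin reference → 1 extra × P = 16930 cm⁻¹.
Overall CFSE = -42759 + 16930 = -25829 cm⁻¹.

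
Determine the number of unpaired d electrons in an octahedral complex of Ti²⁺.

2

Group 4 minus oxidation state +2 gives a d² configuration for Ti²⁺.
Configuration: t₂g² eg⁰, giving 2 unpaired electrons.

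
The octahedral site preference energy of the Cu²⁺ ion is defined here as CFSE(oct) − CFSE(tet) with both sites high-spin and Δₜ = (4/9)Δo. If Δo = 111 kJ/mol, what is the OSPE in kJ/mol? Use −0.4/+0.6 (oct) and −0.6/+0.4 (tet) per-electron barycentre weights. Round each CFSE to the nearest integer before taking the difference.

-47

Group 11 minus oxidation state +2 gives a d⁹ configuration for Cu²⁺.
Octahedral (high-spin): t₂g⁶ eg³, CFSE = 6(−0.4) + 3(+0.6) = -0.6Δo = -0.6 × 111 = -67 kJ/mol.
Tetrahedral e⁴ t₂⁵ gives -0.4Δₜ = -0.4 × (4/9) × 111 = -20 kJ/mol.
OSPE = -67 − (-20) = -47 kJ/mol.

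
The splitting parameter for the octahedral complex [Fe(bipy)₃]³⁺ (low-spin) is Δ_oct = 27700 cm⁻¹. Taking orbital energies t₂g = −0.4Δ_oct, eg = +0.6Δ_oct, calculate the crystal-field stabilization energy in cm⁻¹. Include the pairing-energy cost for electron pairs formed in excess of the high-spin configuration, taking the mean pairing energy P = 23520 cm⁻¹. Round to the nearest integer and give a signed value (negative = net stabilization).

bipy is neutral, so the +3 overall charge sits on Fe: oxidation state +3.
Fe is in group 8, so Fe³⁺ is d⁵ (8 − 3 = 5).
Electron filling gives t₂g⁵ eg⁰.
CFSE(orbital) = 5×(-0.4Δ_oct) + 0×(0.6Δ_oct) = -2.0Δ_oct; with Δ_oct = 27700 cm⁻¹ that is -55400 cm⁻¹.
Relative to high-spin t₂g³ eg² (0 paired), the low-spin configuration has 2 additional pairs, contributing +2 × 23520 = +47040 cm⁻¹.
Combining: -55400 + 47040 = -8360 cm⁻¹.

-8360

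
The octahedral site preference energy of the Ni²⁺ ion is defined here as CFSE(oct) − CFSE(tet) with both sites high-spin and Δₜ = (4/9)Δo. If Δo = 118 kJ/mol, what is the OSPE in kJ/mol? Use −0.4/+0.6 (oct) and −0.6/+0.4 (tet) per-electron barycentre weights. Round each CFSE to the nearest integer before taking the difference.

Ni sits in group 10; removing 2 electrons leaves Ni²⁺ with 10 − 2 = 8 d electrons.
Octahedral (high-spin): t2g^6 e_g^2, CFSE = 6(−0.4) + 2(+0.6) = -1.2Δo = -1.2 × 118 = -142 kJ/mol.
In a tetrahedral site the filling is e^4 t2^4: CFSE(tet) = -0.8Δₜ = -0.8 × (4/9)(118) = -42 kJ/mol.
OSPE = -142 − (-42) = -100 kJ/mol.

-100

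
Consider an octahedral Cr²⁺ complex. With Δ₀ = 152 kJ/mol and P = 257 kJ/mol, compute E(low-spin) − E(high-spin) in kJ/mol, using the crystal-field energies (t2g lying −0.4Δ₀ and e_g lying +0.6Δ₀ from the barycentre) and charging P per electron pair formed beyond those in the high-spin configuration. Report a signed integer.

105

Cr sits in group 6; removing 2 electrons leaves Cr²⁺ with 6 − 2 = 4 d electrons.
High-spin: t2g^3 e_g^1, CFSE = -0.6Δ₀ = -91 kJ/mol.
Low-spin: t2g^4 e_g^0, orbital CFSE = -1.6Δ₀ = -243 kJ/mol; plus 1 excess pair × P = +257 kJ/mol; total 14 kJ/mol.
The difference is 14 − (-91) = 105 kJ/mol, so high-spin lies lower.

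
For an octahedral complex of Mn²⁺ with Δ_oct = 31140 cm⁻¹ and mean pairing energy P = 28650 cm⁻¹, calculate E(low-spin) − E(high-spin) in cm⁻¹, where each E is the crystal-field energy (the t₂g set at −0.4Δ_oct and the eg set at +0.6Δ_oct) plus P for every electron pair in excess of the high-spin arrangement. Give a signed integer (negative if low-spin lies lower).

-4980

Group 7 minus oxidation state +2 gives a d⁵ configuration for Mn²⁺.
High-spin d⁵ fills as t₂g³ eg² with CFSE 3(−0.4) + 2(+0.6) = 0.0Δ_oct = 0 cm⁻¹.
For low-spin the configuration is t₂g⁵ eg⁰: orbital energy -2.0 × 31140 = -62280 cm⁻¹, and 2 additional pairs relative to high-spin add 57300 cm⁻¹, giving -4980 cm⁻¹.
The difference is -4980 − (0) = -4980 cm⁻¹, so low-spin lies lower.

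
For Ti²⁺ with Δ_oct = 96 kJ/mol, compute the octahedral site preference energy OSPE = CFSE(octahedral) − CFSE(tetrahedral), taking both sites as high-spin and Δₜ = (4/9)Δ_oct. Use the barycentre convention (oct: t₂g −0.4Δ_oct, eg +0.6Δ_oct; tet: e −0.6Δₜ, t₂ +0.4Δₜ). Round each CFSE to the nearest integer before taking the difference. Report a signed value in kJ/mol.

Ti²⁺: group 4, so d-count = 4 − 2 = 2.
In an octahedral site d² (HS) is t₂g² eg⁰, giving CFSE(oct) = -0.8Δ_oct = -77 kJ/mol.
In a tetrahedral site the filling is e² t₂⁰: CFSE(tet) = -1.2Δₜ = -1.2 × (4/9)(96) = -51 kJ/mol.
OSPE = CFSE(oct) − CFSE(tet) = -77 − (-51) = -26 kJ/mol.

-26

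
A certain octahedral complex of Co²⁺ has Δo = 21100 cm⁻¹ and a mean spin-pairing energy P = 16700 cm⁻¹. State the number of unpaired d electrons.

Co sits in group 9; removing 2 electrons leaves Co²⁺ with 9 − 2 = 7 d electrons.
With Δo > P the complex is low-spin.
Configuration: t2g^6 e_g^1.
Unpaired electrons: 1.

1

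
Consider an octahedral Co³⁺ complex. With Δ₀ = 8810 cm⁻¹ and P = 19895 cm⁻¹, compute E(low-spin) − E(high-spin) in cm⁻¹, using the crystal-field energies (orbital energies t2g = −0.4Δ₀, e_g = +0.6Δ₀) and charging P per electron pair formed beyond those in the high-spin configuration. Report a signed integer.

22170

Group 9 minus oxidation state +3 gives a d⁶ configuration for Co³⁺.
High-spin: t2g^4 e_g^2, CFSE = -0.4Δ₀ = -3524 cm⁻¹.
For low-spin the configuration is t2g^6 e_g^0: orbital energy -2.4 × 8810 = -21144 cm⁻¹, and 2 additional pairs relative to high-spin add 39790 cm⁻¹, giving 18646 cm⁻¹.
The difference is 18646 − (-3524) = 22170 cm⁻¹, so high-spin lies lower.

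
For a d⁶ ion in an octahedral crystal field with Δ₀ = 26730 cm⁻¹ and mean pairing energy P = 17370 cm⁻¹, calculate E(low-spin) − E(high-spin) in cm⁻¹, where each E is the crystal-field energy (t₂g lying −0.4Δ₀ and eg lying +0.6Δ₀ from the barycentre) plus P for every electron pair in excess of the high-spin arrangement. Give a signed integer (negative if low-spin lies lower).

-18720

In the high-spin limit (t₂g⁴ eg²) the orbital term is -0.4Δ₀ = -10692 cm⁻¹, with no excess pairing.
Low-spin t₂g⁶ eg⁰ gives -2.4Δ₀ = -64152 cm⁻¹, but forming 2 extra pairs costs 2P = 34740 cm⁻¹, so E(LS) = -64152 + 34740 = -29412 cm⁻¹.
E(LS) − E(HS) = -29412 − (-10692) = -18720 cm⁻¹.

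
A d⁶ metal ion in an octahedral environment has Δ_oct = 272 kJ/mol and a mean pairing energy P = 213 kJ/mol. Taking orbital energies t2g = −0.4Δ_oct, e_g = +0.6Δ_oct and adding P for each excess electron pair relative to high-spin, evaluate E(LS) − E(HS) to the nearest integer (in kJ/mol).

-118

High-spin d⁶ fills as t2g^4 e_g^2 with CFSE 4(−0.4) + 2(+0.6) = -0.4Δ_oct = -109 kJ/mol.
Low-spin: t2g^6 e_g^0, orbital CFSE = -2.4Δ_oct = -653 kJ/mol; plus 2 excess pairs × P = +426 kJ/mol; total -227 kJ/mol.
E(LS) − E(HS) = -227 − (-109) = -118 kJ/mol.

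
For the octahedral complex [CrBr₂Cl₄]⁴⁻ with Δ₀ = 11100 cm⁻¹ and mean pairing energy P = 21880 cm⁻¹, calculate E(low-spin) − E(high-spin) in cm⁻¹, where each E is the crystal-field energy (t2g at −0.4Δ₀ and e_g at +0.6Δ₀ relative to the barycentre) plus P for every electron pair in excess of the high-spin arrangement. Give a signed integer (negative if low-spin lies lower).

10780

Ligand charges: 2×(-1) from Br⁻ and 4×(-1) from Cl⁻ sum to -6; with overall charge -4, Cr is +2.
Cr is in group 6, so Cr²⁺ is d⁴ (6 − 2 = 4).
In the high-spin limit (t2g^3 e_g^1) the orbital term is -0.6Δ₀ = -6660 cm⁻¹, with no excess pairing.
For low-spin the configuration is t2g^4 e_g^0: orbital energy -1.6 × 11100 = -17760 cm⁻¹, and 1 additional pair relative to high-spin adds 21880 cm⁻¹, giving 4120 cm⁻¹.
Thus E(LS) − E(HS) = 10780 cm⁻¹.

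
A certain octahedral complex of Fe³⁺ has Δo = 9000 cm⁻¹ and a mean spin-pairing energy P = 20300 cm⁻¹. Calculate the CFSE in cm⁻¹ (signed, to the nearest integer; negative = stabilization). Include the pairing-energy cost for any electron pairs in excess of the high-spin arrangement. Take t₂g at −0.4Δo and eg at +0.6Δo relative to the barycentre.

Group 8 minus oxidation state +3 gives a d⁵ configuration for Fe³⁺.
Δo < P, so pairing is avoided: the ground state is high-spin.
Filling d⁵ accordingly: t₂g³ eg².
Orbital CFSE = 0.0Δo = 0.0 × 9000 = 0 cm⁻¹.
High-spin has no excess pairs, so no pairing correction applies.

0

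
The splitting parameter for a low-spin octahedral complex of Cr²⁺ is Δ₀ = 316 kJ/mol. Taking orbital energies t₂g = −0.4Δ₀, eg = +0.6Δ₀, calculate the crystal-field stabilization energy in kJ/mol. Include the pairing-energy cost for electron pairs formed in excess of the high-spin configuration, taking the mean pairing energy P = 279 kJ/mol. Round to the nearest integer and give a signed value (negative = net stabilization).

Cr sits in group 6; removing 2 electrons leaves Cr²⁺ with 6 − 2 = 4 d electrons.
The d⁴ electrons fill as t₂g⁴ eg⁰.
Orbital CFSE = 4(-0.4) + 0(0.6) = -1.6Δ₀ = -1.6 × 316 = -506 kJ/mol.
Relative to high-spin t₂g³ eg¹ (0 paired), the low-spin configuration has 1 additional pair, contributing +1 × 279 = +279 kJ/mol.
Overall CFSE = -506 + 279 = -227 kJ/mol.

-227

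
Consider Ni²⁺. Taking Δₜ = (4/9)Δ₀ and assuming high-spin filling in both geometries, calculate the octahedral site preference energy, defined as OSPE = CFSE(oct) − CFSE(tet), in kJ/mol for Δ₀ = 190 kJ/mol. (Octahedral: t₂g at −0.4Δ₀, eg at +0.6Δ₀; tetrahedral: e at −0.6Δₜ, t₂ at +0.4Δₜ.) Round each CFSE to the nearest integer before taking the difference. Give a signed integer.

-160

Ni sits in group 10; removing 2 electrons leaves Ni²⁺ with 10 − 2 = 8 d electrons.
Octahedral (high-spin): t2g^6 e_g^2, CFSE = 6(−0.4) + 2(+0.6) = -1.2Δ₀ = -1.2 × 190 = -228 kJ/mol.
Tetrahedral: e^4 t2^4, CFSE = 4(−0.6) + 4(+0.4) = -0.8Δₜ = -0.8 × (4/9) × 190 = -68 kJ/mol.
OSPE = -228 − (-68) = -160 kJ/mol.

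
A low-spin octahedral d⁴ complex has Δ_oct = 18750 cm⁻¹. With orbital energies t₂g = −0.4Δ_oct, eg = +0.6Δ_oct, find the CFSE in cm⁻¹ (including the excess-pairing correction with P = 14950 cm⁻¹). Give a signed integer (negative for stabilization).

Electron filling gives t₂g⁴ eg⁰.
CFSE(orbital) = 4×(-0.4Δ_oct) + 0×(0.6Δ_oct) = -1.6Δ_oct; with Δ_oct = 18750 cm⁻¹ that is -30000 cm⁻¹.
Relative to high-spin t₂g³ eg¹ (0 paired), the low-spin configuration has 1 additional pair, contributing +1 × 14950 = +14950 cm⁻¹.
Combining: -30000 + 14950 = -15050 cm⁻¹.

-15050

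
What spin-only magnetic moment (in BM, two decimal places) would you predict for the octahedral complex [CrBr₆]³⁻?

3.87 BM

Each Br⁻ contributes -1; 6 × (-1) = -6. With overall charge -3, Cr is in the +3 oxidation state.
Cr³⁺: group 6, so d-count = 6 − 3 = 3.
Configuration: t₂g³ eg⁰ → 3 unpaired electrons.
μ(spin-only) = √[3(3+2)] = √15 ≈ 3.87 BM.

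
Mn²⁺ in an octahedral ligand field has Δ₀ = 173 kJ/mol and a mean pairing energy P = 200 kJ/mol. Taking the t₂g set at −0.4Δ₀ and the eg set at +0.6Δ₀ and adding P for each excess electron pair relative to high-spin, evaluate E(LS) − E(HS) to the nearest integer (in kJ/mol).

Mn sits in group 7; removing 2 electrons leaves Mn²⁺ with 7 − 2 = 5 d electrons.
High-spin: t₂g³ eg², CFSE = 0.0Δ₀ = 0 kJ/mol.
Low-spin: t₂g⁵ eg⁰, orbital CFSE = -2.0Δ₀ = -346 kJ/mol; plus 2 excess pairs × P = +400 kJ/mol; total 54 kJ/mol.
The difference is 54 − (0) = 54 kJ/mol, so high-spin lies lower.

54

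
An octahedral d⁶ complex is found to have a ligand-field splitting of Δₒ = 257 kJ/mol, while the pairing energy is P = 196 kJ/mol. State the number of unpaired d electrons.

0

Δₒ > P, so pairing is preferred: the ground state is low-spin.
Filling d⁶ accordingly: t2g^6 e_g^0.
Unpaired electrons: 0.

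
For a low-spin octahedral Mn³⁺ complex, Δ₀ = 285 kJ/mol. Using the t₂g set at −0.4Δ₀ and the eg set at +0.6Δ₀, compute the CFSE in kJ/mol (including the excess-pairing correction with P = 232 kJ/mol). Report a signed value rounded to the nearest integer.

-224

Mn sits in group 7; removing 3 electrons leaves Mn³⁺ with 7 − 3 = 4 d electrons.
The d⁴ electrons fill as t₂g⁴ eg⁰.
Orbital CFSE = 4(-0.4) + 0(0.6) = -1.6Δ₀ = -1.6 × 285 = -456 kJ/mol.
Relative to high-spin t₂g³ eg¹ (0 paired), the low-spin configuration has 1 additional pair, contributing +1 × 232 = +232 kJ/mol.
Overall CFSE = -456 + 232 = -224 kJ/mol.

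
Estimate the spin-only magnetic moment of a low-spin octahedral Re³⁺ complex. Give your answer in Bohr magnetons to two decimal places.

Re sits in group 7; removing 3 electrons leaves Re³⁺ with 7 − 3 = 4 d electrons.
Configuration: t₂g⁴ eg⁰ → 2 unpaired electrons.
μ(spin-only) = √[2(2+2)] = √8 ≈ 2.83 Bohr magnetons.

2.83 Bohr magnetons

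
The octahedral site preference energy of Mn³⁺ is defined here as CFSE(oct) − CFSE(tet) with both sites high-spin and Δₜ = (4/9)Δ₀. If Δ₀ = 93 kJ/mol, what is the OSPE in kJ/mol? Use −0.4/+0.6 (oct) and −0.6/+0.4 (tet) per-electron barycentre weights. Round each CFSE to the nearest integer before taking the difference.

Group 7 minus oxidation state +3 gives a d⁴ configuration for Mn³⁺.
Octahedral high-spin t2g^3 e_g^1: CFSE = -0.6 × 93 = -56 kJ/mol.
Tetrahedral: e^2 t2^2, CFSE = 2(−0.6) + 2(+0.4) = -0.4Δₜ = -0.4 × (4/9) × 93 = -17 kJ/mol.
Subtracting, OSPE = -56 − (-17) = -39 kJ/mol.

-39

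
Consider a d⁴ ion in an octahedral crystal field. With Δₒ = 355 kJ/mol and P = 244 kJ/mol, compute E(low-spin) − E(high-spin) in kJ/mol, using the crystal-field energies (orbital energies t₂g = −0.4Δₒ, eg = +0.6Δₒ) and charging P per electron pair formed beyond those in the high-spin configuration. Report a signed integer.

-111

High-spin: t₂g³ eg¹, CFSE = -0.6Δₒ = -213 kJ/mol.
Low-spin: t₂g⁴ eg⁰, orbital CFSE = -1.6Δₒ = -568 kJ/mol; plus 1 excess pair × P = +244 kJ/mol; total -324 kJ/mol.
Thus E(LS) − E(HS) = -111 kJ/mol.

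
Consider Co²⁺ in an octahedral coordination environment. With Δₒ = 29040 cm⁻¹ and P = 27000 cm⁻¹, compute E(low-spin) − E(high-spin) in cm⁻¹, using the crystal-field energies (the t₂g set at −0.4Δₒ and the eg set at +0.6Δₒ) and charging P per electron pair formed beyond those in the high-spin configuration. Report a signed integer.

-2040

Group 9 minus oxidation state +2 gives a d⁷ configuration for Co²⁺.
High-spin: t₂g⁵ eg², CFSE = -0.8Δₒ = -23232 cm⁻¹.
Low-spin: t₂g⁶ eg¹, orbital CFSE = -1.8Δₒ = -52272 cm⁻¹; plus 1 excess pair × P = +27000 cm⁻¹; total -25272 cm⁻¹.
E(LS) − E(HS) = -25272 − (-23232) = -2040 cm⁻¹.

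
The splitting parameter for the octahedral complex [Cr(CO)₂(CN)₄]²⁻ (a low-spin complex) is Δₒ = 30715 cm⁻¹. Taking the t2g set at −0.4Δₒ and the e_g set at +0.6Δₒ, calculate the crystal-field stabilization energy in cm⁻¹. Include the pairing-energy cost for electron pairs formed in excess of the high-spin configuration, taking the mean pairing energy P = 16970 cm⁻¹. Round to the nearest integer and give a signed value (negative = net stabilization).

Ligand charges: 2×(+0) from CO and 4×(-1) from CN⁻ sum to -4; with overall charge -2, Cr is +2.
Cr sits in group 6; removing 2 electrons leaves Cr²⁺ with 6 − 2 = 4 d electrons.
The d⁴ electrons fill as t2g^4 e_g^0.
Orbital CFSE = 4(-0.4) + 0(0.6) = -1.6Δₒ = -1.6 × 30715 = -49144 cm⁻¹.
Relative to high-spin t2g^3 e_g^1 (0 paired), the low-spin configuration has 1 additional pair, contributing +1 × 16970 = +16970 cm⁻¹.
Overall CFSE = -49144 + 16970 = -32174 cm⁻¹.

-32174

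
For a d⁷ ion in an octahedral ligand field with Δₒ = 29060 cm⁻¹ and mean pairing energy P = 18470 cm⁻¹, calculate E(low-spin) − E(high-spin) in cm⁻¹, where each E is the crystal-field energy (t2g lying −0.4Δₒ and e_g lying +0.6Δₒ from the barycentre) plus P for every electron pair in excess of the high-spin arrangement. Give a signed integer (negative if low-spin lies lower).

In the high-spin limit (t2g^5 e_g^2) the orbital term is -0.8Δₒ = -23248 cm⁻¹, with no excess pairing.
Low-spin: t2g^6 e_g^1, orbital CFSE = -1.8Δₒ = -52308 cm⁻¹; plus 1 excess pair × P = +18470 cm⁻¹; total -33838 cm⁻¹.
The difference is -33838 − (-23248) = -10590 cm⁻¹, so low-spin lies lower.

-10590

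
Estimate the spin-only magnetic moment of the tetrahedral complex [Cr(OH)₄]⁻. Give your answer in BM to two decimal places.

Each OH⁻ contributes -1; 4 × (-1) = -4. With overall charge -1, Cr is in the +3 oxidation state.
Cr³⁺: group 6, so d-count = 6 − 3 = 3.
Tetrahedral fields are weak (Δₜ ≈ 4/9 Δₒ), so electrons fill high-spin.
Configuration: e² t₂¹ → 3 unpaired electrons.
μ(spin-only) = √[3(3+2)] = √15 ≈ 3.87 BM.

3.87 BM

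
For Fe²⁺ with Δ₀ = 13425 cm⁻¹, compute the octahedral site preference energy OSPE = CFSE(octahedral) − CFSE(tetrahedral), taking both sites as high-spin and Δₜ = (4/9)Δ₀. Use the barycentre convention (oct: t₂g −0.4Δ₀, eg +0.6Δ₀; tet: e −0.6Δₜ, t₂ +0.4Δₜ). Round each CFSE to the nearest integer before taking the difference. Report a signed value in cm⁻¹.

Fe sits in group 8; removing 2 electrons leaves Fe²⁺ with 8 − 2 = 6 d electrons.
Octahedral high-spin t₂g⁴ eg²: CFSE = -0.4 × 13425 = -5370 cm⁻¹.
In a tetrahedral site the filling is e³ t₂³: CFSE(tet) = -0.6Δₜ = -0.6 × (4/9)(13425) = -3580 cm⁻¹.
Subtracting, OSPE = -5370 − (-3580) = -1790 cm⁻¹.

-1790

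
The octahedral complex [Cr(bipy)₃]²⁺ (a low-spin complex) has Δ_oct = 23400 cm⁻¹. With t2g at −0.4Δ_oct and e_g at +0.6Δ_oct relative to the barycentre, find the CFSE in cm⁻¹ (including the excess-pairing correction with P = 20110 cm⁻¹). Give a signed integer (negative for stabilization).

bipy is neutral, so the +2 overall charge sits on Cr: oxidation state +2.
Cr sits in group 6; removing 2 electrons leaves Cr²⁺ with 6 − 2 = 4 d electrons.
Configuration: t2g^4 e_g^0.
Orbital CFSE = 4(-0.4) + 0(0.6) = -1.6Δ_oct = -1.6 × 23400 = -37440 cm⁻¹.
Pairing penalty: 1 pair vs 0 in the high-spin reference → 1 extra × P = 20110 cm⁻¹.
Overall CFSE = -37440 + 20110 = -17330 cm⁻¹.

-17330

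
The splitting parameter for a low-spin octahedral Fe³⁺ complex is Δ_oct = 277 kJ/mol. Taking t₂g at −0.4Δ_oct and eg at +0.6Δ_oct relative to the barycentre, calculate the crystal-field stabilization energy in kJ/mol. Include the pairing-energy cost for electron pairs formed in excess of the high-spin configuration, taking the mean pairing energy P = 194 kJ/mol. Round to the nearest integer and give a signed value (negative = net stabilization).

-166

Fe is in group 8, so Fe³⁺ is d⁵ (8 − 3 = 5).
Configuration: t₂g⁵ eg⁰.
Orbital CFSE = 5(-0.4) + 0(0.6) = -2.0Δ_oct = -2.0 × 277 = -554 kJ/mol.
High-spin d⁵ would be t₂g³ eg² with 0 pairs; low-spin has 2, so 2 excess pairs cost +2P = +388 kJ/mol.
Combining: -554 + 388 = -166 kJ/mol.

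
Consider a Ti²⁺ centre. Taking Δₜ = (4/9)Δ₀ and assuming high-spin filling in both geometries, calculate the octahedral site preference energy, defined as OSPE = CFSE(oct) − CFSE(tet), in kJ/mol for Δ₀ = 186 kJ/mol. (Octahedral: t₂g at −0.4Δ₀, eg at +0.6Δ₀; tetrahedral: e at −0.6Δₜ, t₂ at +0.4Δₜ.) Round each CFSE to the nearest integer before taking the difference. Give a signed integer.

Ti²⁺: group 4, so d-count = 4 − 2 = 2.
Octahedral high-spin t2g^2 e_g^0: CFSE = -0.8 × 186 = -149 kJ/mol.
Tetrahedral: e^2 t2^0, CFSE = 2(−0.6) + 0(+0.4) = -1.2Δₜ = -1.2 × (4/9) × 186 = -99 kJ/mol.
OSPE = CFSE(oct) − CFSE(tet) = -149 − (-99) = -50 kJ/mol.

-50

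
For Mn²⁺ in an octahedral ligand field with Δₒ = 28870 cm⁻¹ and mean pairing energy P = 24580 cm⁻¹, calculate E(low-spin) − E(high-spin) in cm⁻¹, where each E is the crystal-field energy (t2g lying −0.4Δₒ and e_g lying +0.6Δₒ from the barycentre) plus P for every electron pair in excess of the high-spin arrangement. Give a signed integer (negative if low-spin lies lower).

Mn is in group 7, so Mn²⁺ is d⁵ (7 − 2 = 5).
High-spin: t2g^3 e_g^2, CFSE = 0.0Δₒ = 0 cm⁻¹.
Low-spin: t2g^5 e_g^0, orbital CFSE = -2.0Δₒ = -57740 cm⁻¹; plus 2 excess pairs × P = +49160 cm⁻¹; total -8580 cm⁻¹.
E(LS) − E(HS) = -8580 − (0) = -8580 cm⁻¹.

-8580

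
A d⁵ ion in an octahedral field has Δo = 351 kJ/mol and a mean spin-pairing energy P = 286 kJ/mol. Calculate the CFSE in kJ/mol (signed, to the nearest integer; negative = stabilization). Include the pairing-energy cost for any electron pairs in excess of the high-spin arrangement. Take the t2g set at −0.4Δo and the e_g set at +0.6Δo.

-130

Here Δo > P (351 > 286), so the low-spin state is favoured.
That gives t2g^5 e_g^0.
Orbital CFSE = -2.0Δo = -2.0 × 351 = -702 kJ/mol.
Excess pairs vs high-spin: 2 − 0 = 2; pairing cost = +572 kJ/mol.
Net CFSE = -702 + 572 = -130 kJ/mol.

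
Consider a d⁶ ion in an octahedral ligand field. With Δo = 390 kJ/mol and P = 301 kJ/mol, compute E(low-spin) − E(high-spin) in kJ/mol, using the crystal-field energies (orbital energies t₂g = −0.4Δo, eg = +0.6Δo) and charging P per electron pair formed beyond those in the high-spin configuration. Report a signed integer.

-178

High-spin d⁶ fills as t₂g⁴ eg² with CFSE 4(−0.4) + 2(+0.6) = -0.4Δo = -156 kJ/mol.
For low-spin the configuration is t₂g⁶ eg⁰: orbital energy -2.4 × 390 = -936 kJ/mol, and 2 additional pairs relative to high-spin add 602 kJ/mol, giving -334 kJ/mol.
The difference is -334 − (-156) = -178 kJ/mol, so low-spin lies lower.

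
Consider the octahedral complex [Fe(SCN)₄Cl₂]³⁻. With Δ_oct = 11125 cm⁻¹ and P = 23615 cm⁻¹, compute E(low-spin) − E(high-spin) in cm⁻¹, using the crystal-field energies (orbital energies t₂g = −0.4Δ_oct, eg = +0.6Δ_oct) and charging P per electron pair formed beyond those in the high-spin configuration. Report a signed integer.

24980

Ligand charges: 4×(-1) from SCN⁻ and 2×(-1) from Cl⁻ sum to -6; with overall charge -3, Fe is +3.
Group 8 minus oxidation state +3 gives a d⁵ configuration for Fe³⁺.
High-spin: t₂g³ eg², CFSE = 0.0Δ_oct = 0 cm⁻¹.
For low-spin the configuration is t₂g⁵ eg⁰: orbital energy -2.0 × 11125 = -22250 cm⁻¹, and 2 additional pairs relative to high-spin add 47230 cm⁻¹, giving 24980 cm⁻¹.
The difference is 24980 − (0) = 24980 cm⁻¹, so high-spin lies lower.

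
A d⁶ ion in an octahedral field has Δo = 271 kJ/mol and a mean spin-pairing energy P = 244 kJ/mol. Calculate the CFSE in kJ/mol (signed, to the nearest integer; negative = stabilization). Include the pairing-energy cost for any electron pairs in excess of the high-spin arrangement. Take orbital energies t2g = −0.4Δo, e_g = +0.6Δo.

-162

Here Δo > P (271 > 244), so the low-spin state is favoured.
Filling d⁶ accordingly: t2g^6 e_g^0.
Orbital CFSE = -2.4Δo = -2.4 × 271 = -650 kJ/mol.
Excess pairs vs high-spin: 3 − 1 = 2; pairing cost = +488 kJ/mol.
Net CFSE = -650 + 488 = -162 kJ/mol.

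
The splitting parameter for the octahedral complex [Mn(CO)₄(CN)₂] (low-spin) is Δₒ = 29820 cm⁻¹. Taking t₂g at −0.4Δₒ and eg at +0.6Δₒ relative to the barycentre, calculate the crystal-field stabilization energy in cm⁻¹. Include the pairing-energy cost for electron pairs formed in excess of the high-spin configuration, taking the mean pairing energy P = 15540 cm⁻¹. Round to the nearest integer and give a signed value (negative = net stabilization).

-28560

Ligand charges: 4×(+0) from CO and 2×(-1) from CN⁻ sum to -2; with overall charge +0, Mn is +2.
Mn sits in group 7; removing 2 electrons leaves Mn²⁺ with 7 − 2 = 5 d electrons.
Electron filling gives t₂g⁵ eg⁰.
Orbital CFSE = 5(-0.4) + 0(0.6) = -2.0Δₒ = -2.0 × 29820 = -59640 cm⁻¹.
High-spin d⁵ would be t₂g³ eg² with 0 pairs; low-spin has 2, so 2 excess pairs cost +2P = +31080 cm⁻¹.
Overall CFSE = -59640 + 31080 = -28560 cm⁻¹.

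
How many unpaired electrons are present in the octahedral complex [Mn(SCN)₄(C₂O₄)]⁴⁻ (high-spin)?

5

Ligand charges: 4×(-1) from SCN⁻ and 1×(-2) from C₂O₄²⁻ sum to -6; with overall charge -4, Mn is +2.
Mn is in group 7, so Mn²⁺ is d⁵ (7 − 2 = 5).
Configuration: t₂g³ eg², giving 5 unpaired electrons.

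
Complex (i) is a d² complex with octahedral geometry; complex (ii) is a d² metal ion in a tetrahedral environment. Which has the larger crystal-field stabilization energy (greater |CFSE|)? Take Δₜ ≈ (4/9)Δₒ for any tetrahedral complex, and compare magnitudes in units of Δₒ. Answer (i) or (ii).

(i): t₂g² eg⁰, CFSE = -0.8Δₒ.
(ii): Tetrahedral splitting is small, so the complex is high-spin; e² t₂⁰, CFSE = -1.2Δₜ ≈ -0.53Δₒ.
So (i) has the larger |CFSE|.

(i)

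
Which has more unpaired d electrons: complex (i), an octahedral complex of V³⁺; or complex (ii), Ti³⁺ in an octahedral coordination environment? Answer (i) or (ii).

(i): V is in group 5, so V³⁺ is d² (5 − 3 = 2); t2g^2 e_g^0 → 2 unpaired.
(ii): Ti³⁺: group 4, so d-count = 4 − 3 = 1; t2g^1 e_g^0 → 1 unpaired.
So (i) has more unpaired electrons.

(i)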